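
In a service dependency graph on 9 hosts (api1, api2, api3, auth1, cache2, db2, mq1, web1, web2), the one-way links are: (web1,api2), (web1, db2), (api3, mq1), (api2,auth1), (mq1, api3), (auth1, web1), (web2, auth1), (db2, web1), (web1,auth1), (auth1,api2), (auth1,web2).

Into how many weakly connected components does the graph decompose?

From api1: component {api1}.
From api2: component {api2, auth1, db2, web1, web2}.
From api3: component {api3, mq1}.
From cache2: component {cache2}.
That's 4 components.

4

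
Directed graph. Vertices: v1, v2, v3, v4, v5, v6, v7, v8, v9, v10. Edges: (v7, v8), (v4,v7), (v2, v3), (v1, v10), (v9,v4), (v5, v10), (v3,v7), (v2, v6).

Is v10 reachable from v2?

Explore from v2.
Distance 1: reach v3, v6.
Distance 2: reach v7.
Distance 3: reach v8.
The search from v2 is exhausted; no directed path reaches v10.

No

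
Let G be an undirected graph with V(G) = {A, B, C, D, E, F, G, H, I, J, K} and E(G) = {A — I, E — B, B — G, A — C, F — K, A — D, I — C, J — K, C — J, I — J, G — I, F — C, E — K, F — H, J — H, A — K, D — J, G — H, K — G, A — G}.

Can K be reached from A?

Yes

Explore from A.
Distance 1: reach C, D, G, I, K.
Found K.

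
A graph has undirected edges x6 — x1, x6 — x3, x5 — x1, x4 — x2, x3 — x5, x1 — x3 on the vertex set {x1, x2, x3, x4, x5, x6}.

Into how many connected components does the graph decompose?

From x1: component {x1, x3, x5, x6}.
From x2: component {x2, x4}.
That's 2 components.

2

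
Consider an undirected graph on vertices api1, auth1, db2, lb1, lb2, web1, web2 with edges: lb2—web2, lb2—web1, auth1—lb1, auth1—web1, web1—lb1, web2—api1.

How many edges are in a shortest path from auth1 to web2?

3

Distance 0: auth1.
Distance 1: lb1, web1.
Distance 2: lb2.
Distance 3: web2 — contains web2.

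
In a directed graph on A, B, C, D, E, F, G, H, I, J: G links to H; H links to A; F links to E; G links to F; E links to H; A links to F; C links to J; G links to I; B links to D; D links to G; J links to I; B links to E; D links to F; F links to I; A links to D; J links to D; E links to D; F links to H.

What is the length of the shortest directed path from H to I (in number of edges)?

3

Distance 0: H.
Distance 1: A.
Distance 2: D, F.
Distance 3: E, G, I — contains I.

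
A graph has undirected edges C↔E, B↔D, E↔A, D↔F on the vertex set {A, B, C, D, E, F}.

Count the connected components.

From A: component {A, C, E}.
From B: component {B, D, F}.
That's 2 components.

2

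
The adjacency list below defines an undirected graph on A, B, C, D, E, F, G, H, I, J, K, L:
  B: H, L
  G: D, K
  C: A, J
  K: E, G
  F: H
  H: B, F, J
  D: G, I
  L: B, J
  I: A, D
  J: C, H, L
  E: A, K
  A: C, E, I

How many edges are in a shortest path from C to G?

4

Distance 0: C.
Distance 1: A, J.
Distance 2: E, H, I, L.
Distance 3: B, D, F, K.
Distance 4: G — contains G.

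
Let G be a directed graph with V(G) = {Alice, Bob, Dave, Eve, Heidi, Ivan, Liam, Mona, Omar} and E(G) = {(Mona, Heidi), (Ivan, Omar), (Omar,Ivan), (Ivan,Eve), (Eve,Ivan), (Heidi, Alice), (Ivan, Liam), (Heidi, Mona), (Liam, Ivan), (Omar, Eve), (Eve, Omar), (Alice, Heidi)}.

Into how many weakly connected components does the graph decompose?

From Alice: component {Alice, Heidi, Mona}.
From Bob: component {Bob}.
From Dave: component {Dave}.
From Eve: component {Eve, Ivan, Liam, Omar}.
That's 4 components.

4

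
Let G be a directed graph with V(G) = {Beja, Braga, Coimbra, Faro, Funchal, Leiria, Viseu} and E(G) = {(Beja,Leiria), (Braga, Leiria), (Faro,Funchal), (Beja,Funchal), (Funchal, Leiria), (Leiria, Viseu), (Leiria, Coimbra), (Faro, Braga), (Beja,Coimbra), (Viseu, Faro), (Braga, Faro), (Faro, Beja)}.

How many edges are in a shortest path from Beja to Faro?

3

Distance 0: Beja.
Distance 1: Coimbra, Funchal, Leiria.
Distance 2: Viseu.
Distance 3: Faro — contains Faro.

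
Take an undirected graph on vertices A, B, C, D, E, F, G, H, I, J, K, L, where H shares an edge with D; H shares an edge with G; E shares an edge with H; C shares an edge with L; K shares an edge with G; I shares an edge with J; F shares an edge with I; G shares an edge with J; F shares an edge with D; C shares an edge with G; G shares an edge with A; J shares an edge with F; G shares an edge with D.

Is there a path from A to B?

Explore from A.
Distance 1: reach G.
Distance 2: reach C, D, H, J, K.
Distance 3: reach E, F, I, L.
The search is exhausted without reaching B; it lies in a different component.

No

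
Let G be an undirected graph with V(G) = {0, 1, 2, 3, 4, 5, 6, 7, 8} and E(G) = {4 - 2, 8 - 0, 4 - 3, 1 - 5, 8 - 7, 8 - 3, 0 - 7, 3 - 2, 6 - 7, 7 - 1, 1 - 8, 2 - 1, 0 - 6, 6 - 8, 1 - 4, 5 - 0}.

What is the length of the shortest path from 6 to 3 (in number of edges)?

Distance 0: 6.
Distance 1: 0, 7, 8.
Distance 2: 1, 3, 5 — contains 3.

2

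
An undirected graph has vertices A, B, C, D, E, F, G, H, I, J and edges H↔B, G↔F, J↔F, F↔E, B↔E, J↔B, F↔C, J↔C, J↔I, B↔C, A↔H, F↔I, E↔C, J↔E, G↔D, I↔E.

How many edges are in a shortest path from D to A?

6

Distance 0: D.
Distance 1: G.
Distance 2: F.
Distance 3: C, E, I, J.
Distance 4: B.
Distance 5: H.
Distance 6: A — contains A.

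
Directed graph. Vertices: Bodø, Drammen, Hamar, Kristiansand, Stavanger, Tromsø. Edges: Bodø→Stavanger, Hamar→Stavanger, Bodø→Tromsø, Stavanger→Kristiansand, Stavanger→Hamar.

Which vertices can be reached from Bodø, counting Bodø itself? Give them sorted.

Start at Bodø.
Its neighbours: Stavanger, Tromsø.
Then their neighbours: Hamar, Kristiansand.
Nothing further is reachable.

Bodø, Hamar, Kristiansand, Stavanger, Tromsø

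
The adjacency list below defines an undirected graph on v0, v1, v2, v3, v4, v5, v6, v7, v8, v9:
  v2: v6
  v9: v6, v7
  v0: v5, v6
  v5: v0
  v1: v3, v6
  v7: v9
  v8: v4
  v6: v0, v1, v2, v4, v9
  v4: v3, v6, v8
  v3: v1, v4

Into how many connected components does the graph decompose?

1

From v0: component {v0, v1, v2, v3, v4, v5, v6, v7, v8, v9}.
That's 1 component.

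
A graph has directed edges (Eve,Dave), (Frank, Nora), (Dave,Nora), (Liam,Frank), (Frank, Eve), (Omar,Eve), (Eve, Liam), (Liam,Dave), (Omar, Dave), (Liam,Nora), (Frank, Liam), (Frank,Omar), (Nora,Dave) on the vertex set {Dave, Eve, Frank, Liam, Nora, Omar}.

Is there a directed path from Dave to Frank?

No

Explore from Dave.
Distance 1: reach Nora.
The search from Dave is exhausted; no directed path reaches Frank.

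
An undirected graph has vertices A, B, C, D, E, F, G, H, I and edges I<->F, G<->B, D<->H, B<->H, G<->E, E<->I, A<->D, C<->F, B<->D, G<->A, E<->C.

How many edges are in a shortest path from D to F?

Distance 0: D.
Distance 1: A, B, H.
Distance 2: G.
Distance 3: E.
Distance 4: C, I.
Distance 5: F — contains F.

5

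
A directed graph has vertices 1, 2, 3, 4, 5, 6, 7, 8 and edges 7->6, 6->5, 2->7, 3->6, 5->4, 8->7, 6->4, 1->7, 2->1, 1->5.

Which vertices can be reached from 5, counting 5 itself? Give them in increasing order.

Start at 5.
Its neighbours: 4.
Nothing further is reachable.

4, 5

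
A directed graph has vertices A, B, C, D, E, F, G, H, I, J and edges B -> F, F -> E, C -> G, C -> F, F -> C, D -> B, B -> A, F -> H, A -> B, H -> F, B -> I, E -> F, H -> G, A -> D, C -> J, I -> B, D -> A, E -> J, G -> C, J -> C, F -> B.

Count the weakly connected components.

From A: component {A, B, C, D, E, F, G, H, I, J}.
That's 1 component.

1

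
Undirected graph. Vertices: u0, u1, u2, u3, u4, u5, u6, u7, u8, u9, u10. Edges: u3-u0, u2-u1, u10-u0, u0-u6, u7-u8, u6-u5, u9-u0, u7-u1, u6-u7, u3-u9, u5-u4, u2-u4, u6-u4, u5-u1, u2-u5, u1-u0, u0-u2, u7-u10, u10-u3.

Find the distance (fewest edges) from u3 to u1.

2

Distance 0: u3.
Distance 1: u0, u9, u10.
Distance 2: u1, u2, u6, u7 — contains u1.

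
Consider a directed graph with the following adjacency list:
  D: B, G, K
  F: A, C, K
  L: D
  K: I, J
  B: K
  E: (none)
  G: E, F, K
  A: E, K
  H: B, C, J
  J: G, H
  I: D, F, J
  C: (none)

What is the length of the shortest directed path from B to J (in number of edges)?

2

Distance 0: B.
Distance 1: K.
Distance 2: I, J — contains J.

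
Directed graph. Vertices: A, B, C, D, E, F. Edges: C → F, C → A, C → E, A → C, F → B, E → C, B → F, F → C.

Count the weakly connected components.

2

From A: component {A, B, C, E, F}.
From D: component {D}.
That's 2 components.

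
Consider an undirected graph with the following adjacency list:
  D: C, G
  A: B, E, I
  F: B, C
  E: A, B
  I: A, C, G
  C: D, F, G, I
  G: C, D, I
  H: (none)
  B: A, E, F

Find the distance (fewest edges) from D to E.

4

Distance 0: D.
Distance 1: C, G.
Distance 2: F, I.
Distance 3: A, B.
Distance 4: E — contains E.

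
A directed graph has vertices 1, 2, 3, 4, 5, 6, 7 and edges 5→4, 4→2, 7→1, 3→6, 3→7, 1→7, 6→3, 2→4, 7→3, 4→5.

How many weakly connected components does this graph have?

2

From 1: component {1, 3, 6, 7}.
From 2: component {2, 4, 5}.
That's 2 components.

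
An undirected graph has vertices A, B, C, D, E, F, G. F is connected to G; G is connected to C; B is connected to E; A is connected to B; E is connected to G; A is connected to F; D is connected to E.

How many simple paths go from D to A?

2

D–E–B–A
D–E–G–F–A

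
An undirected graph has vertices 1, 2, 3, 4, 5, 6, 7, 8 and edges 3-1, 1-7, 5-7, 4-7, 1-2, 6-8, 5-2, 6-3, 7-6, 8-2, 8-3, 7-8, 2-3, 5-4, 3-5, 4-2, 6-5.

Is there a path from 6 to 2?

Yes

Explore from 6.
Distance 1: reach 3, 5, 7, 8.
Distance 2: reach 1, 2, 4.
Found 2.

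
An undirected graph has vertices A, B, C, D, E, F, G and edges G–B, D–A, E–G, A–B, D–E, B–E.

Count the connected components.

3

From A: component {A, B, D, E, G}.
From C: component {C}.
From F: component {F}.
That's 3 components.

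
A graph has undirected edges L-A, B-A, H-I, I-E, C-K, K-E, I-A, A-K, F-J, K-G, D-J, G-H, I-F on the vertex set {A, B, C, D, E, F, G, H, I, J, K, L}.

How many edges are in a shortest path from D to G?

Distance 0: D.
Distance 1: J.
Distance 2: F.
Distance 3: I.
Distance 4: A, E, H.
Distance 5: B, G, K, L — contains G.

5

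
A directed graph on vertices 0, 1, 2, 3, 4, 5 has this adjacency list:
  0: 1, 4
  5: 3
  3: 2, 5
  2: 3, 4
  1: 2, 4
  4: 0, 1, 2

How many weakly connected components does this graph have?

1

From 0: component {0, 1, 2, 3, 4, 5}.
That's 1 component.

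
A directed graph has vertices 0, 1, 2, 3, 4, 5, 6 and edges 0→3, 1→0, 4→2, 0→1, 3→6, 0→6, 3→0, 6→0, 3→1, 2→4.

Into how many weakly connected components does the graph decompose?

From 0: component {0, 1, 3, 6}.
From 2: component {2, 4}.
From 5: component {5}.
That's 3 components.

3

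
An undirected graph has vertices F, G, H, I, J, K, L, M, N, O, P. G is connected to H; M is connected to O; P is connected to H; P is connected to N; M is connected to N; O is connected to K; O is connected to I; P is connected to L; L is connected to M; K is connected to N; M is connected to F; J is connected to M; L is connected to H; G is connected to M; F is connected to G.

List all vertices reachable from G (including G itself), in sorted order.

Start at G.
Its neighbours: F, H, M.
Then their neighbours: J, L, N, O, P.
Then next layer: I, K.
Every vertex is now reached.

F, G, H, I, J, K, L, M, N, O, P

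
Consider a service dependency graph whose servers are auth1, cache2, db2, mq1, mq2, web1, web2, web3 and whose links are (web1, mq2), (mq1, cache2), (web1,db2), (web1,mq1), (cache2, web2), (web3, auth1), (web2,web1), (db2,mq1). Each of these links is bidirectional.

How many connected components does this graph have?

2

From auth1: component {auth1, web3}.
From cache2: component {cache2, db2, mq1, mq2, web1, web2}.
That's 2 components.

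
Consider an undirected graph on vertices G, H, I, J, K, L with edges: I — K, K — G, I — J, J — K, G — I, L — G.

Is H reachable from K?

No

Explore from K.
Distance 1: reach G, I, J.
Distance 2: reach L.
The search is exhausted without reaching H; it lies in a different component.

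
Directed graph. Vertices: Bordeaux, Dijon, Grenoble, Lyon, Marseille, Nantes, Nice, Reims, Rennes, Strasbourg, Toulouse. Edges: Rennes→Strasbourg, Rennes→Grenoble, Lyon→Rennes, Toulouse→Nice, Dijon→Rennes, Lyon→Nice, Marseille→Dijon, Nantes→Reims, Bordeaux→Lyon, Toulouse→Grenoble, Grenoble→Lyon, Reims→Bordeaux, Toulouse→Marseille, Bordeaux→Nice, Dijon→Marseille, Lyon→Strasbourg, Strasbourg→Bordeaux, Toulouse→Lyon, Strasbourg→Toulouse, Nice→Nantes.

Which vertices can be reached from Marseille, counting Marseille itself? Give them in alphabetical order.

Bordeaux, Dijon, Grenoble, Lyon, Marseille, Nantes, Nice, Reims, Rennes, Strasbourg, Toulouse

Start at Marseille.
Its neighbours: Dijon.
Then their neighbours: Rennes.
Then next layer: Grenoble, Strasbourg.
Then next layer: Bordeaux, Lyon, Toulouse.
Then next layer: Nice.
Then next layer: Nantes.
Then next layer: Reims.
Every vertex is now reached.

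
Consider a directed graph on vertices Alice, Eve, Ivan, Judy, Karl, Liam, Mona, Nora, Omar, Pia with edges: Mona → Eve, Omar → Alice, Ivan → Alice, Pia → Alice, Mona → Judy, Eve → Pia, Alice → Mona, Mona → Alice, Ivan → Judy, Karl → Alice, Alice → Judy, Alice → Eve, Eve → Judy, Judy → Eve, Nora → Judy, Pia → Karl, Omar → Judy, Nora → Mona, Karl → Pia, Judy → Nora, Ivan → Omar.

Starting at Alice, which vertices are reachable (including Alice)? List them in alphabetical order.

Alice, Eve, Judy, Karl, Mona, Nora, Pia

Start at Alice.
Its neighbours: Eve, Judy, Mona.
Then their neighbours: Nora, Pia.
Then next layer: Karl.
Nothing further is reachable.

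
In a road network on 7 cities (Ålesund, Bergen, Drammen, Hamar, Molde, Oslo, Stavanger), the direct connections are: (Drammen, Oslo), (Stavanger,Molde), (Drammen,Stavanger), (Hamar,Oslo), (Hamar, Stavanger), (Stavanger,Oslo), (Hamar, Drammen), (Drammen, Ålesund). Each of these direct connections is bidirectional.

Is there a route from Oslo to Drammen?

Explore from Oslo.
Distance 1: reach Drammen, Hamar, Stavanger.
Found Drammen.

Yes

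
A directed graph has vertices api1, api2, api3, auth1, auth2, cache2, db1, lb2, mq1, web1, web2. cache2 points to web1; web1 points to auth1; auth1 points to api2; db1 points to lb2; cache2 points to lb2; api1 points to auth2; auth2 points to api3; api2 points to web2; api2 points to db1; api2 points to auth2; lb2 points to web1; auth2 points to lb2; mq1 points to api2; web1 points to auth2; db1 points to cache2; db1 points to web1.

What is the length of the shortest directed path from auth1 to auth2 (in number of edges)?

Distance 0: auth1.
Distance 1: api2.
Distance 2: auth2, db1, web2 — contains auth2.

2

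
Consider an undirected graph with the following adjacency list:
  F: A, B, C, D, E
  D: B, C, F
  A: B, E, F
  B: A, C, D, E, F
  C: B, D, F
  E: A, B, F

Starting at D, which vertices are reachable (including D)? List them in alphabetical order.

A, B, C, D, E, F

Start at D.
Its neighbours: B, C, F.
Then their neighbours: A, E.
Every vertex is now reached.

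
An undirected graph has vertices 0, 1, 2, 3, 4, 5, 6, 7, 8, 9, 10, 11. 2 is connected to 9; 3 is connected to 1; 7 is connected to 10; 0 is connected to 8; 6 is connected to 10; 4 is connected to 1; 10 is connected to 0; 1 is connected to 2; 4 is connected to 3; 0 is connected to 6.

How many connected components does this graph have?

From 0: component {0, 6, 7, 8, 10}.
From 1: component {1, 2, 3, 4, 9}.
From 5: component {5}.
From 11: component {11}.
That's 4 components.

4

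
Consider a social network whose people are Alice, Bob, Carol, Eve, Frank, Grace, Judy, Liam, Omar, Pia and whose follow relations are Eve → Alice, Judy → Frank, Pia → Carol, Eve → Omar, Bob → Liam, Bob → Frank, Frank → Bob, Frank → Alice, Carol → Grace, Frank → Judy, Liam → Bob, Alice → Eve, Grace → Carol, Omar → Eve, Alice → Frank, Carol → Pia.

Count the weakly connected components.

From Alice: component {Alice, Bob, Eve, Frank, Judy, Liam, Omar}.
From Carol: component {Carol, Grace, Pia}.
That's 2 components.

2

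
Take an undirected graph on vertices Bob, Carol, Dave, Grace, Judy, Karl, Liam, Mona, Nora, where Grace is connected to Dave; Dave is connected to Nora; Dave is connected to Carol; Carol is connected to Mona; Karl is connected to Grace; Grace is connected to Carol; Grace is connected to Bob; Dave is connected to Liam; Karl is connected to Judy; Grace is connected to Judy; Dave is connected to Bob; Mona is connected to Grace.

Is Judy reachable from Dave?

Yes

Explore from Dave.
Distance 1: reach Bob, Carol, Grace, Liam, Nora.
Distance 2: reach Judy, Karl, Mona.
Found Judy.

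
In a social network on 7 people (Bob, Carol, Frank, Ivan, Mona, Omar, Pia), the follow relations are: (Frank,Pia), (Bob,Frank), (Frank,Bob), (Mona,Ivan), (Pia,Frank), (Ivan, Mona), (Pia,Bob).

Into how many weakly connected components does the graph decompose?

From Bob: component {Bob, Frank, Pia}.
From Carol: component {Carol}.
From Ivan: component {Ivan, Mona}.
From Omar: component {Omar}.
That's 4 components.

4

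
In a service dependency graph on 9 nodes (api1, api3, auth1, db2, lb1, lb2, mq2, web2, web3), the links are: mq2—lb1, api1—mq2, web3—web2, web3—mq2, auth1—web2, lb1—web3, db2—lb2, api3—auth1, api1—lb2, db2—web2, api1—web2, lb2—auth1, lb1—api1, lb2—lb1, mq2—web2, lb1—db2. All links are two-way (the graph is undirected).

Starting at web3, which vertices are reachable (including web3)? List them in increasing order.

Start at web3.
Its neighbours: lb1, mq2, web2.
Then their neighbours: api1, auth1, db2, lb2.
Then next layer: api3.
Every vertex is now reached.

api1, api3, auth1, db2, lb1, lb2, mq2, web2, web3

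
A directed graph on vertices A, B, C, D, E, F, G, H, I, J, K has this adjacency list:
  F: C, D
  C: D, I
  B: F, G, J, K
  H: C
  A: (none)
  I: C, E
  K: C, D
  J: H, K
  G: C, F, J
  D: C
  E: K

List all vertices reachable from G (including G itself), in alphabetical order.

Start at G.
Its neighbours: C, F, J.
Then their neighbours: D, H, I, K.
Then next layer: E.
Nothing further is reachable.

C, D, E, F, G, H, I, J, K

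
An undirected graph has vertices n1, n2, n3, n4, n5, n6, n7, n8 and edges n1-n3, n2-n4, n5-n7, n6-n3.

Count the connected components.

4

From n1: component {n1, n3, n6}.
From n2: component {n2, n4}.
From n5: component {n5, n7}.
From n8: component {n8}.
That's 4 components.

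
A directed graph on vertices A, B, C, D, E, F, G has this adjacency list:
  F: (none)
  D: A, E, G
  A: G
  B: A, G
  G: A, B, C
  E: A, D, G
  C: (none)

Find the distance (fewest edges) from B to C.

Distance 0: B.
Distance 1: A, G.
Distance 2: C — contains C.

2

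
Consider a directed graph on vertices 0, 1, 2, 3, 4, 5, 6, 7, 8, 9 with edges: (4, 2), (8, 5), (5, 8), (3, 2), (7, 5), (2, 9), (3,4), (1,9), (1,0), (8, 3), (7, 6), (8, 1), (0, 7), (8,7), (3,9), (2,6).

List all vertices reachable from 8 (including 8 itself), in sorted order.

0, 1, 2, 3, 4, 5, 6, 7, 8, 9

Start at 8.
Its neighbours: 1, 3, 5, 7.
Then their neighbours: 0, 2, 4, 6, 9.
Every vertex is now reached.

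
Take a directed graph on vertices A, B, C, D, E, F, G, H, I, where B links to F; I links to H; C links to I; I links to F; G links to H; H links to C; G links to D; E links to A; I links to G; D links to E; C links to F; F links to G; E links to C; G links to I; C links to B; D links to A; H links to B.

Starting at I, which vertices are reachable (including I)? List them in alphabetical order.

A, B, C, D, E, F, G, H, I

Start at I.
Its neighbours: F, G, H.
Then their neighbours: B, C, D.
Then next layer: A, E.
Every vertex is now reached.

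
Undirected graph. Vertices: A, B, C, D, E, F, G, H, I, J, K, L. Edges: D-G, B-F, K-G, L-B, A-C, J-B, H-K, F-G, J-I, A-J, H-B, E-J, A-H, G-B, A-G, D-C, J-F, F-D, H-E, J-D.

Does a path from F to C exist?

Explore from F.
Distance 1: reach B, D, G, J.
Distance 2: reach A, C, E, H, I, K, L.
Found C.

Yes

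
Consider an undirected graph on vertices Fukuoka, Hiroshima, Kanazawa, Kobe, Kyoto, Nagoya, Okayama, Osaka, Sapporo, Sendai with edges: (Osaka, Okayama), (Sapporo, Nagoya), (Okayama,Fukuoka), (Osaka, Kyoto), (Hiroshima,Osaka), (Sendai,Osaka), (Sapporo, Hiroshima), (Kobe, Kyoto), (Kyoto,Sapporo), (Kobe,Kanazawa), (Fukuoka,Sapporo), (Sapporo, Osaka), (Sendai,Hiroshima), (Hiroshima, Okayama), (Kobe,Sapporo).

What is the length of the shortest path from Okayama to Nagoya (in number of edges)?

Distance 0: Okayama.
Distance 1: Fukuoka, Hiroshima, Osaka.
Distance 2: Kyoto, Sapporo, Sendai.
Distance 3: Kobe, Nagoya — contains Nagoya.

3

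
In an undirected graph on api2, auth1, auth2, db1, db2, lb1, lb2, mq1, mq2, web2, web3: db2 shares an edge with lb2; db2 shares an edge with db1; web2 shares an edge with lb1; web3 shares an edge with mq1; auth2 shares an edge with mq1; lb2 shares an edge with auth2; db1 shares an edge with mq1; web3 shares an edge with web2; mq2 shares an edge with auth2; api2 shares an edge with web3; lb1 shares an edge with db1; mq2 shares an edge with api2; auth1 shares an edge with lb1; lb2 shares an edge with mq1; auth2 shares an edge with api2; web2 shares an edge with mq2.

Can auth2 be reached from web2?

Yes

Explore from web2.
Distance 1: reach lb1, mq2, web3.
Distance 2: reach api2, auth1, auth2, db1, mq1.
Found auth2.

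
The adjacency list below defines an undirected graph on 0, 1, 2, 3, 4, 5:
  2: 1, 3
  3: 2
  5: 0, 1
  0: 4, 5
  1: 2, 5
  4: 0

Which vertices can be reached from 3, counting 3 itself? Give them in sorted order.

Start at 3.
Its neighbours: 2.
Then their neighbours: 1.
Then next layer: 5.
Then next layer: 0.
Then next layer: 4.
Every vertex is now reached.

0, 1, 2, 3, 4, 5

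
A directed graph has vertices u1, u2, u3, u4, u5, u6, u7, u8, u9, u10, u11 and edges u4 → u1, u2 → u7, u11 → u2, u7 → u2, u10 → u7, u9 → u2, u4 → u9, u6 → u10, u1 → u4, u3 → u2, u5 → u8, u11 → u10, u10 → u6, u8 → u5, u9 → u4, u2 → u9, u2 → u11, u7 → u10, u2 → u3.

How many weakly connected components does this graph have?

2

From u1: component {u1, u2, u3, u4, u6, u7, u9, u10, u11}.
From u5: component {u5, u8}.
That's 2 components.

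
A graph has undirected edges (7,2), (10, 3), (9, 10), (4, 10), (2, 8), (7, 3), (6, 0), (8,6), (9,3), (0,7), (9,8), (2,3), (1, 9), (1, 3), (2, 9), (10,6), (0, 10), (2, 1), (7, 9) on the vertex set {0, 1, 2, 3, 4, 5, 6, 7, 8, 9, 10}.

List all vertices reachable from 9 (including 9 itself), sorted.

0, 1, 2, 3, 4, 6, 7, 8, 9, 10

Start at 9.
Its neighbours: 1, 2, 3, 7, 8, 10.
Then their neighbours: 0, 4, 6.
Nothing further is reachable.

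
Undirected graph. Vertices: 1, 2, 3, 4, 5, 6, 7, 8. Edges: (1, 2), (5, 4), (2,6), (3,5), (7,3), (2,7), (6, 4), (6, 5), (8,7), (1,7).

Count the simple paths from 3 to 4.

6

3–5–4
3–5–6–4
3–7–1–2–6–4
3–7–1–2–6–5–4
3–7–2–6–4
3–7–2–6–5–4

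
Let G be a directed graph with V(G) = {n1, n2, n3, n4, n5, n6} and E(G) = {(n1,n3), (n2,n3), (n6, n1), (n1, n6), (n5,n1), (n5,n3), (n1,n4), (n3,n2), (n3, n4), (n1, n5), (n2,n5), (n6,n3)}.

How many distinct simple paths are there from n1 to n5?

n1→n3→n2→n5
n1→n5
n1→n6→n3→n2→n5

3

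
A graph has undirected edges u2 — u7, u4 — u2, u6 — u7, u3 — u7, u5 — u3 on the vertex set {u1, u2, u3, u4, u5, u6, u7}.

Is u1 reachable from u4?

No

Explore from u4.
Distance 1: reach u2.
Distance 2: reach u7.
Distance 3: reach u3, u6.
Distance 4: reach u5.
The search is exhausted without reaching u1; it lies in a different component.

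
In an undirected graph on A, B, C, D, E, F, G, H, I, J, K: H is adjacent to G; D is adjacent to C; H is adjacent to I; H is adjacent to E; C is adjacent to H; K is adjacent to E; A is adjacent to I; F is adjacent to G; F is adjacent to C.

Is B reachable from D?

No

Explore from D.
Distance 1: reach C.
Distance 2: reach F, H.
Distance 3: reach E, G, I.
Distance 4: reach A, K.
The search is exhausted without reaching B; it lies in a different component.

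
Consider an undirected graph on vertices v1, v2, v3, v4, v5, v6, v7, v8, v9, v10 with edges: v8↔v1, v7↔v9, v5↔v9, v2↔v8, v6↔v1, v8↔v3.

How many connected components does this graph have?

From v1: component {v1, v2, v3, v6, v8}.
From v4: component {v4}.
From v5: component {v5, v7, v9}.
From v10: component {v10}.
That's 4 components.

4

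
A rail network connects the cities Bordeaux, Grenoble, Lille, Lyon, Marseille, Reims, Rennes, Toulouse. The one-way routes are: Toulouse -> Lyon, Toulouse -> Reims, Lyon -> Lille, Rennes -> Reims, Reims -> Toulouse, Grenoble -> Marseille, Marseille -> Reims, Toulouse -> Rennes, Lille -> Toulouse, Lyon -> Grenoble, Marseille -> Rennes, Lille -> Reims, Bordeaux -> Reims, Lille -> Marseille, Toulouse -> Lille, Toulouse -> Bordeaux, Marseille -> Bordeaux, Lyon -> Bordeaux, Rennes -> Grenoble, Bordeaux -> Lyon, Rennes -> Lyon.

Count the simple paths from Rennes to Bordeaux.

Rennes→Grenoble→Marseille→Bordeaux
Rennes→Grenoble→Marseille→Reims→Toulouse→Bordeaux
Rennes→Grenoble→Marseille→Reims→Toulouse→Lyon→Bordeaux
Rennes→Lyon→Bordeaux
Rennes→Lyon→Grenoble→Marseille→Bordeaux
Rennes→Lyon→Grenoble→Marseille→Reims→Toulouse→Bordeaux
Rennes→Lyon→Lille→Marseille→Bordeaux
Rennes→Lyon→Lille→Marseille→Reims→Toulouse→Bordeaux
Rennes→Lyon→Lille→Reims→Toulouse→Bordeaux
Rennes→Lyon→Lille→Toulouse→Bordeaux
Rennes→Reims→Toulouse→Bordeaux
Rennes→Reims→Toulouse→Lille→Marseille→Bordeaux
Rennes→Reims→Toulouse→Lyon→Bordeaux
Rennes→Reims→Toulouse→Lyon→Grenoble→Marseille→Bordeaux
Rennes→Reims→Toulouse→Lyon→Lille→Marseille→Bordeaux

15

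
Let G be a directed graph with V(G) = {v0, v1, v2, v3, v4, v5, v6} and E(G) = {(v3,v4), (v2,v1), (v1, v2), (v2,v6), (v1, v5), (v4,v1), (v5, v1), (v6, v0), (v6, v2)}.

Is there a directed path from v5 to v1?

Explore from v5.
Distance 1: reach v1.
Found v1.

Yes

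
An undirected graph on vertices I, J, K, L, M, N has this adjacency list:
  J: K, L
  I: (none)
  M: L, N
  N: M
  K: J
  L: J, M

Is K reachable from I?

I has no edges, so nothing is reachable from it.

No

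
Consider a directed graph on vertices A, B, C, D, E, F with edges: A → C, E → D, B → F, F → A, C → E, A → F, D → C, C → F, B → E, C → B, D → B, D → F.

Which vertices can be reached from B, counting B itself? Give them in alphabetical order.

A, B, C, D, E, F

Start at B.
Its neighbours: E, F.
Then their neighbours: A, D.
Then next layer: C.
Every vertex is now reached.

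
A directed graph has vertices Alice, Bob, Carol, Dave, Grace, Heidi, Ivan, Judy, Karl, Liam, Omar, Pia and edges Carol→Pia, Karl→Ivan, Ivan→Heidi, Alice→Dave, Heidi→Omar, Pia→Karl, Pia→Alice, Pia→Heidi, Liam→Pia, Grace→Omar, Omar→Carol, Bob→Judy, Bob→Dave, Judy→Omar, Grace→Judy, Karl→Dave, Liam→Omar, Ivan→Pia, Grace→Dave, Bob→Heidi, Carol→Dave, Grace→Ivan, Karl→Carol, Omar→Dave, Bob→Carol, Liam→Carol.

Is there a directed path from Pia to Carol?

Explore from Pia.
Distance 1: reach Alice, Heidi, Karl.
Distance 2: reach Carol, Dave, Ivan, Omar.
Found Carol.

Yes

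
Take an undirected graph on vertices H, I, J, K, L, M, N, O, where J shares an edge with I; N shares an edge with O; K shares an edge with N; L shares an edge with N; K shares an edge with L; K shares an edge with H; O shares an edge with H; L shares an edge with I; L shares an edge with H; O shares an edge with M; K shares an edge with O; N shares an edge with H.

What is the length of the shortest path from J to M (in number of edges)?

5

Distance 0: J.
Distance 1: I.
Distance 2: L.
Distance 3: H, K, N.
Distance 4: O.
Distance 5: M — contains M.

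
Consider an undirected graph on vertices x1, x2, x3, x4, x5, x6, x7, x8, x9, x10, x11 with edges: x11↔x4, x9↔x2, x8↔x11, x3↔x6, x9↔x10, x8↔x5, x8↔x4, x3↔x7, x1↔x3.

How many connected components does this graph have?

From x1: component {x1, x3, x6, x7}.
From x2: component {x2, x9, x10}.
From x4: component {x4, x5, x8, x11}.
That's 3 components.

3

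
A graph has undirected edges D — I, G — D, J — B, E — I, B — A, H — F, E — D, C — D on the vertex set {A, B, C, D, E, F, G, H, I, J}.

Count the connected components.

3

From A: component {A, B, J}.
From C: component {C, D, E, G, I}.
From F: component {F, H}.
That's 3 components.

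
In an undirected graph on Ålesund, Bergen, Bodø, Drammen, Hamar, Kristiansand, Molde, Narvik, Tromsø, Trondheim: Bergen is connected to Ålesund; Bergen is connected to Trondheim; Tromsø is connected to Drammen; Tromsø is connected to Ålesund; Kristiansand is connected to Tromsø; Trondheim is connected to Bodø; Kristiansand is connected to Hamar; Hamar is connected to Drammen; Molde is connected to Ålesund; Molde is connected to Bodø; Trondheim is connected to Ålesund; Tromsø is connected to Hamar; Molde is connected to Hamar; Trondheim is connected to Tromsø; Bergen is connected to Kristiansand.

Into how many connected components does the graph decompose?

2

From Ålesund: component {Ålesund, Bergen, Bodø, Drammen, Hamar, Kristiansand, Molde, Tromsø, Trondheim}.
From Narvik: component {Narvik}.
That's 2 components.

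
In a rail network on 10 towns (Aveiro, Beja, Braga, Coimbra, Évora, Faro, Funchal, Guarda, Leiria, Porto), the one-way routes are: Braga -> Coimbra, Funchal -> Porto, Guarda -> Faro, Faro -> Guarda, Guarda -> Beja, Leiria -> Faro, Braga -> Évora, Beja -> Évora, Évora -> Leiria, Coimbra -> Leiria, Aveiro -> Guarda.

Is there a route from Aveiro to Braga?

Explore from Aveiro.
Distance 1: reach Guarda.
Distance 2: reach Beja, Faro.
Distance 3: reach Évora.
Distance 4: reach Leiria.
The search from Aveiro is exhausted; no directed path reaches Braga.

No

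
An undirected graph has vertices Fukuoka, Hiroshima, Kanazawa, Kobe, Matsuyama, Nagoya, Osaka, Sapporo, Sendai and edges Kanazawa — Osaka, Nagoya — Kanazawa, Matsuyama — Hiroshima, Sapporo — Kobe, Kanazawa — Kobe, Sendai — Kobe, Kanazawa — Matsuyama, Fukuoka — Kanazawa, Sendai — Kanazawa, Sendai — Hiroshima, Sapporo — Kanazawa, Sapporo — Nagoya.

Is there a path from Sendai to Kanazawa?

Yes

Explore from Sendai.
Distance 1: reach Hiroshima, Kanazawa, Kobe.
Found Kanazawa.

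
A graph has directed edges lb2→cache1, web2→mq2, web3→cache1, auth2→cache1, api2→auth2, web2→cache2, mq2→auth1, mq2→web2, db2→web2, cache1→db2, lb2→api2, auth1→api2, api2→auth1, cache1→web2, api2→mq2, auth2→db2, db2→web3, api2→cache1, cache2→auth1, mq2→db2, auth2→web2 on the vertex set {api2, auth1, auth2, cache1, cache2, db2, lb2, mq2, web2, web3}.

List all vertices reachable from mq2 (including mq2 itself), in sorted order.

Start at mq2.
Its neighbours: auth1, db2, web2.
Then their neighbours: api2, cache2, web3.
Then next layer: auth2, cache1.
Nothing further is reachable.

api2, auth1, auth2, cache1, cache2, db2, mq2, web2, web3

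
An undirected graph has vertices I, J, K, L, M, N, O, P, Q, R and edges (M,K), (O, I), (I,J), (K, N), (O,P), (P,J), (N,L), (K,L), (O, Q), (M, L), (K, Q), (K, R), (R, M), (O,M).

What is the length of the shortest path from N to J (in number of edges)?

Distance 0: N.
Distance 1: K, L.
Distance 2: M, Q, R.
Distance 3: O.
Distance 4: I, P.
Distance 5: J — contains J.

5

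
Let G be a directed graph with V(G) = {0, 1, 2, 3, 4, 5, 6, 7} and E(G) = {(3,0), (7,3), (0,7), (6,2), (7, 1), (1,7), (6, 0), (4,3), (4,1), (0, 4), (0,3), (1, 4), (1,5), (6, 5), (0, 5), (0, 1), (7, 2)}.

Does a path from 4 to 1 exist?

Explore from 4.
Distance 1: reach 1, 3.
Found 1.

Yes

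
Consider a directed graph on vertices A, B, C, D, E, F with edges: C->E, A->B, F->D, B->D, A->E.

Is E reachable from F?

No

Explore from F.
Distance 1: reach D.
The search from F is exhausted; no directed path reaches E.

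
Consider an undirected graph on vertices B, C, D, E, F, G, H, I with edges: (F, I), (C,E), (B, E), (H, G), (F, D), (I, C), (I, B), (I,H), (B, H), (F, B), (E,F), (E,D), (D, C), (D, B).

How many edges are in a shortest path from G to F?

3

Distance 0: G.
Distance 1: H.
Distance 2: B, I.
Distance 3: C, D, E, F — contains F.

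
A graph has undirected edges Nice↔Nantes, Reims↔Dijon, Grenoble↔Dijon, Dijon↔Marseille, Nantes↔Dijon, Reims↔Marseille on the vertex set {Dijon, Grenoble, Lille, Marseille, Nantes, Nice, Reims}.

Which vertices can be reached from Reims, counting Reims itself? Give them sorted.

Dijon, Grenoble, Marseille, Nantes, Nice, Reims

Start at Reims.
Its neighbours: Dijon, Marseille.
Then their neighbours: Grenoble, Nantes.
Then next layer: Nice.
Nothing further is reachable.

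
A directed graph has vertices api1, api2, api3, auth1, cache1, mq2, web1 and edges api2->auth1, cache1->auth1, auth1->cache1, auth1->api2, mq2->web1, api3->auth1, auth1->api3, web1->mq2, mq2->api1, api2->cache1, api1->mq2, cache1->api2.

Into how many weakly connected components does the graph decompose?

2

From api1: component {api1, mq2, web1}.
From api2: component {api2, api3, auth1, cache1}.
That's 2 components.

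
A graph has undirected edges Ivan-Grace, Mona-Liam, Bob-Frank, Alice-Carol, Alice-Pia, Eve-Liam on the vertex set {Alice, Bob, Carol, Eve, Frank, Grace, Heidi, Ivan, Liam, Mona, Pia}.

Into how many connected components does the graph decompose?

From Alice: component {Alice, Carol, Pia}.
From Bob: component {Bob, Frank}.
From Eve: component {Eve, Liam, Mona}.
From Grace: component {Grace, Ivan}.
From Heidi: component {Heidi}.
That's 5 components.

5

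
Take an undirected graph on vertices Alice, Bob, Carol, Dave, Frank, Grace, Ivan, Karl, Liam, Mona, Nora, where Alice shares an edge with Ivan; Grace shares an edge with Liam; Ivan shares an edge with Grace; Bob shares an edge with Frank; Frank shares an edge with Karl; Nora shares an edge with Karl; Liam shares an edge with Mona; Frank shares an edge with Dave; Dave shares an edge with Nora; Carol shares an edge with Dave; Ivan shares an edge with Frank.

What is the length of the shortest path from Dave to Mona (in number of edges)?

5

Distance 0: Dave.
Distance 1: Carol, Frank, Nora.
Distance 2: Bob, Ivan, Karl.
Distance 3: Alice, Grace.
Distance 4: Liam.
Distance 5: Mona — contains Mona.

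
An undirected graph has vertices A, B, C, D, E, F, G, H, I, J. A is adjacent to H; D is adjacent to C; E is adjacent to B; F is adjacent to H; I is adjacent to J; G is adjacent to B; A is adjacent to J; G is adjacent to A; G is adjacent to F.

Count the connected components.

2

From A: component {A, B, E, F, G, H, I, J}.
From C: component {C, D}.
That's 2 components.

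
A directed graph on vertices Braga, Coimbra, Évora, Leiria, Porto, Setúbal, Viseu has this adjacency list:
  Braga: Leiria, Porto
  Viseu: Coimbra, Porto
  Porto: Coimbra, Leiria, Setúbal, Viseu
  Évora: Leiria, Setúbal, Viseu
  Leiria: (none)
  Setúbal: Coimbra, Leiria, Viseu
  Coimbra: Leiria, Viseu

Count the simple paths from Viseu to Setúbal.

Viseu→Porto→Setúbal

1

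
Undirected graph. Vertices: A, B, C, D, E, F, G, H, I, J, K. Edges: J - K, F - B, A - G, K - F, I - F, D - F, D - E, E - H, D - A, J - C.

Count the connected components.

From A: component {A, B, C, D, E, F, G, H, I, J, K}.
That's 1 component.

1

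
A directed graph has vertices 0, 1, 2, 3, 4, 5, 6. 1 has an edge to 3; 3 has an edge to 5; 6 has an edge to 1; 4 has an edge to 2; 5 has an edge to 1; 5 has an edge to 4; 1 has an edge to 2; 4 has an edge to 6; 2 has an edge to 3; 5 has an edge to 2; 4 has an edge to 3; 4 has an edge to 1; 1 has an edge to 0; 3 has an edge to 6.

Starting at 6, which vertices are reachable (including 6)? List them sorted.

0, 1, 2, 3, 4, 5, 6

Start at 6.
Its neighbours: 1.
Then their neighbours: 0, 2, 3.
Then next layer: 5.
Then next layer: 4.
Every vertex is now reached.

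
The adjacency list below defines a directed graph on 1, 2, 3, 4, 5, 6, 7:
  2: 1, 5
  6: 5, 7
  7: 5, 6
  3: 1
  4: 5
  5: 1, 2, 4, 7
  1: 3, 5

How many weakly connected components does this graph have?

1

From 1: component {1, 2, 3, 4, 5, 6, 7}.
That's 1 component.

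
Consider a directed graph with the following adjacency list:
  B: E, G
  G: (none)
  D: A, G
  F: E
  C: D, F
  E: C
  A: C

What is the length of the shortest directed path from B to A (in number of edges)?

4

Distance 0: B.
Distance 1: E, G.
Distance 2: C.
Distance 3: D, F.
Distance 4: A — contains A.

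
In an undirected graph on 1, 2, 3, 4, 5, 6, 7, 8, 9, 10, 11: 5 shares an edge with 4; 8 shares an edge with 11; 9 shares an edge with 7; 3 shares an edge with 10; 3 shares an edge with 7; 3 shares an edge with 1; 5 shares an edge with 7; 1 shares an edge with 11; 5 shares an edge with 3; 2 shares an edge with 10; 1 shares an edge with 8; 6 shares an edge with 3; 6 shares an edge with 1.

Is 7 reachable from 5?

Yes

Explore from 5.
Distance 1: reach 3, 4, 7.
Found 7.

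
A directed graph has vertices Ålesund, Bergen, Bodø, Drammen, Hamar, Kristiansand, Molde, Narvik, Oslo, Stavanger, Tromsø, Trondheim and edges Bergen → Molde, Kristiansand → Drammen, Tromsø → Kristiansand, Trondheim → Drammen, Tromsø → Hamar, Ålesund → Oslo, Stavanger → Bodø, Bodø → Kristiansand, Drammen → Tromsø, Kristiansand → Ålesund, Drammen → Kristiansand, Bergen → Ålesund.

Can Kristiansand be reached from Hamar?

Hamar has no outgoing edges, so nothing is reachable from it.

No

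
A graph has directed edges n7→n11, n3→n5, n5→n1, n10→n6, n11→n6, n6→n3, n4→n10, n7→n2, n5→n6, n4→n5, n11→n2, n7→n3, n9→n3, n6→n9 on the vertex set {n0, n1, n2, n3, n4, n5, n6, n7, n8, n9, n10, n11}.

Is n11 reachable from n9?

Explore from n9.
Distance 1: reach n3.
Distance 2: reach n5.
Distance 3: reach n1, n6.
The search from n9 is exhausted; no directed path reaches n11.

No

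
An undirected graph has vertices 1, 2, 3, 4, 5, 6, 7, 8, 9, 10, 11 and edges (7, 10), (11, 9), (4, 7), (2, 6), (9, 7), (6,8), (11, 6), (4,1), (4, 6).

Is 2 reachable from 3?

No

3 has no edges, so nothing is reachable from it.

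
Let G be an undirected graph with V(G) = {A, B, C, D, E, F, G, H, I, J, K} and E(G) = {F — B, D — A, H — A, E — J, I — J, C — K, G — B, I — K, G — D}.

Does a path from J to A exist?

No

Explore from J.
Distance 1: reach E, I.
Distance 2: reach K.
Distance 3: reach C.
The search is exhausted without reaching A; it lies in a different component.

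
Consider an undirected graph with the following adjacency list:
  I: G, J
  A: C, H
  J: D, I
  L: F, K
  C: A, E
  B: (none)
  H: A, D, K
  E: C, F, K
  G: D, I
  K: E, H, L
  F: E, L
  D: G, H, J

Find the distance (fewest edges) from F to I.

6

Distance 0: F.
Distance 1: E, L.
Distance 2: C, K.
Distance 3: A, H.
Distance 4: D.
Distance 5: G, J.
Distance 6: I — contains I.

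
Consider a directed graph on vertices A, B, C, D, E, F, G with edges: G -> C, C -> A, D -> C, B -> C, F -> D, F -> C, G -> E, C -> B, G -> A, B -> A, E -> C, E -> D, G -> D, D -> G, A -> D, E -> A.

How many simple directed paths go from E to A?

E→A
E→C→A
E→C→B→A
E→D→C→A
E→D→C→B→A
E→D→G→A
E→D→G→C→A
E→D→G→C→B→A

8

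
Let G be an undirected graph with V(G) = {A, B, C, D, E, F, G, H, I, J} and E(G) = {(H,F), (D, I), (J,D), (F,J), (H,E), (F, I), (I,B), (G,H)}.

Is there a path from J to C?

Explore from J.
Distance 1: reach D, F.
Distance 2: reach H, I.
Distance 3: reach B, E, G.
The search is exhausted without reaching C; it lies in a different component.

No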